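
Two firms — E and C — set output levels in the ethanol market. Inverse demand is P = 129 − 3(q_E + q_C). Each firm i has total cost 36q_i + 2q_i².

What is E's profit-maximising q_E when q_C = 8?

Firm E's profit: π = q_E(129 − 3(q_E + q_C)) − 36q_E − 2q_E².
∂π/∂q_E = 93 − 10q_E − 3q_C = 0, so q_E = 9.3 − 0.3q_C.
At q_C = 8: q_E = 9.3 − 0.3·8 = 6.9.

6.9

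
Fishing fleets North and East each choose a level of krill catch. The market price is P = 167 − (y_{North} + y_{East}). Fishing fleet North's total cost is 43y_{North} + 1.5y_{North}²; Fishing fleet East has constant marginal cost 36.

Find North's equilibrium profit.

422.5

Fishing fleet North's profit: π = y_{North}(167 − (y_{North} + y_{East})) − 43y_{North} − 1.5y_{North}².
∂π/∂y_{North} = 124 − 5y_{North} − y_{East} = 0, so y_{North} = 24.8 − 0.2y_{East}.
For East: ∂π/∂y_{East} = 131 − 2y_{East} − y_{North} = 0 ⇒ y_{East} = 65.5 − 0.5y_{North}.
Plugging y_{East} into North's best response: y_{North} = 24.8 − 0.2(65.5 − 0.5y_{North}) ⇒ 0.9y_{North} = 11.7, so y_{North} = 13.
Then y_{East} = 65.5 − 0.5·13 = 59.
Price P = 167 − 72 = 95.
North's profit: (95 − 43)·13 − 1.5(13)² = 422.5.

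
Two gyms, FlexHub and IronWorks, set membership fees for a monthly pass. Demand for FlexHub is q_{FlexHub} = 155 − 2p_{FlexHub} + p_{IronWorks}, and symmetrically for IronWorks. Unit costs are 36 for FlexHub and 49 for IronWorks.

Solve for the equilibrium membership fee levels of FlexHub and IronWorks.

77.4, 82.6

FlexHub's profit: π = (p_{FlexHub} − 36)(155 − 2p_{FlexHub} + p_{IronWorks}).
∂π/∂p_{FlexHub} = 227 − 4p_{FlexHub} + p_{IronWorks} = 0 ⇒ p_{FlexHub} = 56.75 + 0.25p_{IronWorks}.
Similarly p_{IronWorks} = 63.25 + 0.25p_{FlexHub}.
Solving the two reaction functions simultaneously: (1 − (0.25)(0.25))p_{FlexHub} = 56.75 + 0.25·63.25, so 0.9375p_{FlexHub} = 72.5625 and p_{FlexHub} = 77.4.
Then p_{IronWorks} = 63.25 + 0.25·77.4 = 82.6.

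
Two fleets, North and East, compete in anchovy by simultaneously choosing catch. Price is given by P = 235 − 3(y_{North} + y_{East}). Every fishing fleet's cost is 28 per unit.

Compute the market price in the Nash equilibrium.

97

Fishing fleet North's profit: π = y_{North}(235 − 3(y_{North} + y_{East})) − 28y_{North}.
∂π/∂y_{North} = 207 − 6y_{North} − 3y_{East} = 0, so y_{North} = 34.5 − 0.5y_{East}.
Setting y_{North} = y_{East} in the reaction function: y_{North} = 34.5 − 0.5y_{North}, so y_{North} = 34.5 / 1.5 = 23.
Equilibrium price: P = 235 − 3·46 = 97.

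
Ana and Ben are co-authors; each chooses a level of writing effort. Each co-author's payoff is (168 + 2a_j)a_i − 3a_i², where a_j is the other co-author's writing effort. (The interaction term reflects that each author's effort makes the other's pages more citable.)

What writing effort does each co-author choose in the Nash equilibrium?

42

Ana's payoff is (168 + 2a_B)a_A − 3a_A².
∂π/∂a_A = 168 + 2a_B − 6a_A = 0, so a_A = 28 + (1/3)a_B.
The game is symmetric, so in equilibrium a_B = a_A: the reaction function gives (2/3)a_A = 28, hence a_A = 42.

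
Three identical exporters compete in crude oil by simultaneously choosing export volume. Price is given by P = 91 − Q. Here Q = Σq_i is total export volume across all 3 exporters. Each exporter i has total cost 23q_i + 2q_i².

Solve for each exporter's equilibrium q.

8.5

A representative exporter's profit is π_i = q_i(91 − Q) − 23q_i − 2q_i², with Q = q_i + Σ_{j≠i} q_j.
First-order condition: 68 − 6q_i − Σ_{j≠i} q_j = 0.
With identical exporters, set every q_j = q: then 68 − 6q − 2q = 0, i.e. q = 68/8 = 8.5.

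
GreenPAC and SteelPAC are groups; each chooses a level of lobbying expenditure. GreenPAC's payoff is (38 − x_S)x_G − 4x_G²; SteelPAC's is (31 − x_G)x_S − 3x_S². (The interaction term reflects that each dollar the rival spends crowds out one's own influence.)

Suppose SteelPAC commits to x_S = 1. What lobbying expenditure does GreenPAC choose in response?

4.625

Expanding GreenPAC's payoff: 38x_G − x_Sx_G − 4x_G².
∂π/∂x_G = 38 − x_S − 8x_G = 0, so x_G = 4.75 − 0.125x_S.
At x_S = 1: x_G = 4.75 − 0.125·1 = 4.625.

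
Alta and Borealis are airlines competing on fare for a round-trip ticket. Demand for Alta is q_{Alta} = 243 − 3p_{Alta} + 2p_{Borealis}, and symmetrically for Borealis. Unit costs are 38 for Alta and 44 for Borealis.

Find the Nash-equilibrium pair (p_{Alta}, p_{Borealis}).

Alta's profit: π = (p_{Alta} − 38)(243 − 3p_{Alta} + 2p_{Borealis}).
∂π/∂p_{Alta} = 357 − 6p_{Alta} + 2p_{Borealis} = 0 ⇒ p_{Alta} = 59.5 + (1/3)p_{Borealis}.
Similarly p_{Borealis} = 62.5 + (1/3)p_{Alta}.
Substituting the second reaction function into the first: p_{Alta} = 59.5 + (1/3)(62.5 + (1/3)p_{Alta}), which gives (8/9)p_{Alta} = 241/3 ⇒ p_{Alta} = 90.375.
Then p_{Borealis} = 62.5 + (1/3)·90.375 = 92.625.

90.375, 92.625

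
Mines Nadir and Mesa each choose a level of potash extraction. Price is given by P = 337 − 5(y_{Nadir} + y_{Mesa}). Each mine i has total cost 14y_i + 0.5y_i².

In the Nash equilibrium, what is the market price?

135.125

Mine Nadir's profit: π = y_{Nadir}(337 − 5(y_{Nadir} + y_{Mesa})) − 14y_{Nadir} − 0.5y_{Nadir}².
∂π/∂y_{Nadir} = 323 − 11y_{Nadir} − 5y_{Mesa} = 0, so y_{Nadir} = 323/11 − (5/11)y_{Mesa}.
Setting y_{Nadir} = y_{Mesa} in the reaction function: y_{Nadir} = 323/11 − (5/11)y_{Nadir}, so y_{Nadir} = (323/11) / (16/11) = 20.1875.
Equilibrium price: P = 337 − 5·40.375 = 135.125.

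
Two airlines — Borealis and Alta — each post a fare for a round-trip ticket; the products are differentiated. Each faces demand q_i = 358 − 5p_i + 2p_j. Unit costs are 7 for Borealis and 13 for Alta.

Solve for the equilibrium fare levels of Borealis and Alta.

49.75, 52.25

Borealis's profit: π = (p_{Borealis} − 7)(358 − 5p_{Borealis} + 2p_{Alta}).
∂π/∂p_{Borealis} = 393 − 10p_{Borealis} + 2p_{Alta} = 0 ⇒ p_{Borealis} = 39.3 + 0.2p_{Alta}.
Similarly p_{Alta} = 42.3 + 0.2p_{Borealis}.
Substituting the second reaction function into the first: p_{Borealis} = 39.3 + 0.2(42.3 + 0.2p_{Borealis}), which gives 0.96p_{Borealis} = 47.76 ⇒ p_{Borealis} = 49.75.
Then p_{Alta} = 42.3 + 0.2·49.75 = 52.25.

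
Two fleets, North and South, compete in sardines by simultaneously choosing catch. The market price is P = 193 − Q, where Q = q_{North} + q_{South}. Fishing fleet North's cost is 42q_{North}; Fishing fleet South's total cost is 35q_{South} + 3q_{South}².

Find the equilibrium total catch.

Fishing fleet North's profit: π = q_{North}(193 − (q_{North} + q_{South})) − 42q_{North}.
∂π/∂q_{North} = 151 − 2q_{North} − q_{South} = 0, so q_{North} = 75.5 − 0.5q_{South}.
For South: ∂π/∂q_{South} = 158 − 8q_{South} − q_{North} = 0 ⇒ q_{South} = 19.75 − 0.125q_{North}.
Plugging q_{South} into North's best response: q_{North} = 75.5 − 0.5(19.75 − 0.125q_{North}) ⇒ 0.9375q_{North} = 65.625, so q_{North} = 70.
Then q_{South} = 19.75 − 0.125·70 = 11.
Total catch: 70 + 11 = 81.

81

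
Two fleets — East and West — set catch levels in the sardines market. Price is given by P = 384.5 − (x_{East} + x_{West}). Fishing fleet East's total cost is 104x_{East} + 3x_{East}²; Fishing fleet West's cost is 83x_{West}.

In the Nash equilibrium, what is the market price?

Fishing fleet East's profit: π = x_{East}(384.5 − (x_{East} + x_{West})) − 104x_{East} − 3x_{East}².
∂π/∂x_{East} = 280.5 − 8x_{East} − x_{West} = 0, so x_{East} = 35.0625 − 0.125x_{West}.
For West: ∂π/∂x_{West} = 301.5 − 2x_{West} − x_{East} = 0 ⇒ x_{West} = 150.75 − 0.5x_{East}.
Substituting the second reaction function into the first: x_{East} = 35.0625 − 0.125(150.75 − 0.5x_{East}), which gives 0.9375x_{East} = 519/32 ⇒ x_{East} = 17.3.
Then x_{West} = 150.75 − 0.5·17.3 = 142.1.
Equilibrium price: P = 384.5 − 159.4 = 225.1.

225.1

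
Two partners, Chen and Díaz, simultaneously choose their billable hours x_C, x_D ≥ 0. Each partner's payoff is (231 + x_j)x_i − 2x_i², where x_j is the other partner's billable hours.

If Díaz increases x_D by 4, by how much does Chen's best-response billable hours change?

Chen's payoff is (231 + x_D)x_C − 2x_C².
∂π/∂x_C = 231 + x_D − 4x_C = 0, so x_C = 57.75 + 0.25x_D.
The reaction-function slope is 0.25, so a 4-unit rise in x_D moves x_C by 0.25 × 4 = 1. Chen's best response rises — the actions are strategic complements.

1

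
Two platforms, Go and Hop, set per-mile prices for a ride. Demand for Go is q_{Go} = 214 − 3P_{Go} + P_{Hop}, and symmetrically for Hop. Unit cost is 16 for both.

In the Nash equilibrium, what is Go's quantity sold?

Go's profit: π = (P_{Go} − 16)(214 − 3P_{Go} + P_{Hop}).
∂π/∂P_{Go} = 262 − 6P_{Go} + P_{Hop} = 0 ⇒ P_{Go} = 131/3 + (1/6)P_{Hop}.
Setting P_{Go} = P_{Hop} in the reaction function: P_{Go} = 131/3 + (1/6)P_{Go}, so P_{Go} = (131/3) / (5/6) = 52.4.
q_{Go} = 214 − 3·52.4 + 52.4 = 109.2.

109.2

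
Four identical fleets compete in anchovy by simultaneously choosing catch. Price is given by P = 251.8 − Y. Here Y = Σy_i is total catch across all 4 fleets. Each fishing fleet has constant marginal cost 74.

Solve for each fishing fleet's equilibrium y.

A representative fishing fleet's profit is π_i = y_i(251.8 − Y) − 74y_i, with Y = y_i + Σ_{j≠i} y_j.
First-order condition: 177.8 − 2y_i − Σ_{j≠i} y_j = 0.
Imposing symmetry (y_j = y for all j) turns Σ_{j≠i} y_j into 3y, so 177.8 = 5y and y = 35.56.

35.56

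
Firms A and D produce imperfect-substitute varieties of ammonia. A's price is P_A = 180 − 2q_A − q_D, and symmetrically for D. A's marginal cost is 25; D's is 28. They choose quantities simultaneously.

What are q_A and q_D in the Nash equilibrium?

31.2, 30.2

Firm A's profit: π = q_A(180 − 2q_A − q_D) − 25q_A.
∂π/∂q_A = 155 − 4q_A − q_D = 0 ⇒ q_A = 38.75 − 0.25q_D.
Similarly q_D = 38 − 0.25q_A.
Substituting the second reaction function into the first: q_A = 38.75 − 0.25(38 − 0.25q_A), which gives 0.9375q_A = 29.25 ⇒ q_A = 31.2.
Then q_D = 38 − 0.25·31.2 = 30.2.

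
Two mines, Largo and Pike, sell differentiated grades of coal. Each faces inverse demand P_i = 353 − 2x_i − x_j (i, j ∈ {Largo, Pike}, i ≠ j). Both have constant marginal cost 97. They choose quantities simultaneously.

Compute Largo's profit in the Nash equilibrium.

5242.88

Mine Largo's profit: π = x_{Largo}(353 − 2x_{Largo} − x_{Pike}) − 97x_{Largo}.
∂π/∂x_{Largo} = 256 − 4x_{Largo} − x_{Pike} = 0 ⇒ x_{Largo} = 64 − 0.25x_{Pike}.
By symmetry x_{Pike} = x_{Largo}; substituting into the reaction function, 1.25x_{Largo} = 64 and x_{Largo} = 51.2.
P_{Largo} = 353 − 2·51.2 − 51.2 = 199.4.
Profit = (199.4 − 97)·51.2 = 5242.88.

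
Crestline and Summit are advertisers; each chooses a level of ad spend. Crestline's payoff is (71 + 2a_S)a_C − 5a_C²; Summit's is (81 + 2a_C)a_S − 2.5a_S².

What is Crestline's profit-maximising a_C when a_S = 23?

11.7

Expanding Crestline's payoff: 71a_C + 2a_Sa_C − 5a_C².
∂π/∂a_C = 71 + 2a_S − 10a_C = 0, so a_C = 7.1 + 0.2a_S.
At a_S = 23: a_C = 7.1 + 0.2·23 = 11.7.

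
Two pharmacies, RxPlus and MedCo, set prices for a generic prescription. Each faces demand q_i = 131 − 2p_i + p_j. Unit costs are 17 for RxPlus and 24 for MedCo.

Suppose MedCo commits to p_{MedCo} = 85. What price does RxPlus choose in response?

62.5

RxPlus's profit: π = (p_{RxPlus} − 17)(131 − 2p_{RxPlus} + p_{MedCo}).
∂π/∂p_{RxPlus} = 165 − 4p_{RxPlus} + p_{MedCo} = 0 ⇒ p_{RxPlus} = 41.25 + 0.25p_{MedCo}.
At p_{MedCo} = 85: p_{RxPlus} = 41.25 + 0.25·85 = 62.5.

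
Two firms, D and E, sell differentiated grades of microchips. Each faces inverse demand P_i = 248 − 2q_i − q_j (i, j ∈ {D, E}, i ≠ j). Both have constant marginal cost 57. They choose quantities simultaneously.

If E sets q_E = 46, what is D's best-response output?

Firm D's profit: π = q_D(248 − 2q_D − q_E) − 57q_D.
∂π/∂q_D = 191 − 4q_D − q_E = 0 ⇒ q_D = 47.75 − 0.25q_E.
At q_E = 46: q_D = 47.75 − 0.25·46 = 36.25.

36.25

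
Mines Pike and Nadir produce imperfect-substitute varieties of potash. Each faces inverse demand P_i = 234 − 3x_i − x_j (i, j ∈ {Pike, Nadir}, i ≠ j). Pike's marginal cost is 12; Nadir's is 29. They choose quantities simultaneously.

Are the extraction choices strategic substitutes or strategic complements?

strategic substitutes

Mine Pike's profit: π = x_{Pike}(234 − 3x_{Pike} − x_{Nadir}) − 12x_{Pike}.
∂π/∂x_{Pike} = 222 − 6x_{Pike} − x_{Nadir} = 0 ⇒ x_{Pike} = 37 − (1/6)x_{Nadir}.
The best-response slope dx_{Pike}/dx_{Nadir} = −1/6 < 0: the reaction function is downward-sloping, so the choices are strategic substitutes.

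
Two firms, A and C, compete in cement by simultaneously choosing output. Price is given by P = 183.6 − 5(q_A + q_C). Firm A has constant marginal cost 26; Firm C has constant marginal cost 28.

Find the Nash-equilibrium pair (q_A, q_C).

10.64, 10.24

Firm A's profit: π = q_A(183.6 − 5(q_A + q_C)) − 26q_A.
∂π/∂q_A = 157.6 − 10q_A − 5q_C = 0, so q_A = 15.76 − 0.5q_C.
By the same steps for C: q_C = 15.56 − 0.5q_A.
Plugging q_C into A's best response: q_A = 15.76 − 0.5(15.56 − 0.5q_A) ⇒ 0.75q_A = 7.98, so q_A = 10.64.
Then q_C = 15.56 − 0.5·10.64 = 10.24.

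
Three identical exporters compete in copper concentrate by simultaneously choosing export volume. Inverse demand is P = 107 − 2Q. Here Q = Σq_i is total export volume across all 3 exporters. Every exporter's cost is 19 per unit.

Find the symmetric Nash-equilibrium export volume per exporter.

A representative exporter's profit is π_i = q_i(107 − 2Q) − 19q_i, with Q = q_i + Σ_{j≠i} q_j.
First-order condition: 88 − 4q_i − 2Σ_{j≠i} q_j = 0.
With identical exporters, set every q_j = q: then 88 − 4q − 4q = 0, i.e. q = 88/8 = 11.

11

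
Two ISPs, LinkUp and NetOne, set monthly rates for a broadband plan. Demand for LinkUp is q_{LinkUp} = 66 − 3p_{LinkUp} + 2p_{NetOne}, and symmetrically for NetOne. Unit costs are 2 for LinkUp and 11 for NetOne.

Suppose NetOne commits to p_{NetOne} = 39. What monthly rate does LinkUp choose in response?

LinkUp's profit: π = (p_{LinkUp} − 2)(66 − 3p_{LinkUp} + 2p_{NetOne}).
∂π/∂p_{LinkUp} = 72 − 6p_{LinkUp} + 2p_{NetOne} = 0 ⇒ p_{LinkUp} = 12 + (1/3)p_{NetOne}.
At p_{NetOne} = 39: p_{LinkUp} = 12 + (1/3)·39 = 25.

25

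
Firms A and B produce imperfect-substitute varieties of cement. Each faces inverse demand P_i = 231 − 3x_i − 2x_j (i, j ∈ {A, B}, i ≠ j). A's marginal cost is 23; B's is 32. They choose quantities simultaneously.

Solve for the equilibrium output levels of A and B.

Firm A's profit: π = x_A(231 − 3x_A − 2x_B) − 23x_A.
∂π/∂x_A = 208 − 6x_A − 2x_B = 0 ⇒ x_A = 104/3 − (1/3)x_B.
Similarly x_B = 199/6 − (1/3)x_A.
Solving the two reaction functions simultaneously: (1 − (−1/3)(−1/3))x_A = 104/3 − (1/3)·(199/6), so (8/9)x_A = 425/18 and x_A = 26.5625.
Then x_B = 199/6 − (1/3)·26.5625 = 24.3125.

26.5625, 24.3125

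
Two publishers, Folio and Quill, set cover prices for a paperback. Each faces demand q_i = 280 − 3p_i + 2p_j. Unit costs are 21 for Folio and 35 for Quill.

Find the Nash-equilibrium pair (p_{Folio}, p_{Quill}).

88.375, 93.625

Folio's profit: π = (p_{Folio} − 21)(280 − 3p_{Folio} + 2p_{Quill}).
∂π/∂p_{Folio} = 343 − 6p_{Folio} + 2p_{Quill} = 0 ⇒ p_{Folio} = 343/6 + (1/3)p_{Quill}.
Similarly p_{Quill} = 385/6 + (1/3)p_{Folio}.
Solving the two reaction functions simultaneously: (1 − (1/3)(1/3))p_{Folio} = 343/6 + (1/3)·(385/6), so (8/9)p_{Folio} = 707/9 and p_{Folio} = 88.375.
Then p_{Quill} = 385/6 + (1/3)·88.375 = 93.625.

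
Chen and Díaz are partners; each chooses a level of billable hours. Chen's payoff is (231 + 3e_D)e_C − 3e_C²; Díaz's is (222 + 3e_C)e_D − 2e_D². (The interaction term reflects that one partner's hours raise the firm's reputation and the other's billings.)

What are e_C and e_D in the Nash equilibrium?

Expanding Chen's payoff: 231e_C + 3e_De_C − 3e_C².
∂π/∂e_C = 231 + 3e_D − 6e_C = 0, so e_C = 38.5 + 0.5e_D.
Likewise for Díaz: e_D = 55.5 + 0.75e_C.
Substituting the second reaction function into the first: e_C = 38.5 + 0.5(55.5 + 0.75e_C), which gives 0.625e_C = 66.25 ⇒ e_C = 106.
Then e_D = 55.5 + 0.75·106 = 135.

106, 135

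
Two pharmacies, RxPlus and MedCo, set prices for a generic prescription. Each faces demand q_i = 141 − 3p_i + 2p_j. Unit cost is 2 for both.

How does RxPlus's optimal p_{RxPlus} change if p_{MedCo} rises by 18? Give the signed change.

6

RxPlus's profit: π = (p_{RxPlus} − 2)(141 − 3p_{RxPlus} + 2p_{MedCo}).
∂π/∂p_{RxPlus} = 147 − 6p_{RxPlus} + 2p_{MedCo} = 0 ⇒ p_{RxPlus} = 24.5 + (1/3)p_{MedCo}.
The reaction-function slope is 1/3, so an 18-unit rise in p_{MedCo} moves p_{RxPlus} by 1/3 × 18 = 6. RxPlus's best response rises — the actions are strategic complements.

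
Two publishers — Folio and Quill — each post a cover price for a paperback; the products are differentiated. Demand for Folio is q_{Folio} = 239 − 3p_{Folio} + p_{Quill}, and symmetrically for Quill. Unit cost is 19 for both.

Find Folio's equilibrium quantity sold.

Folio's profit: π = (p_{Folio} − 19)(239 − 3p_{Folio} + p_{Quill}).
∂π/∂p_{Folio} = 296 − 6p_{Folio} + p_{Quill} = 0 ⇒ p_{Folio} = 148/3 + (1/6)p_{Quill}.
The game is symmetric, so in equilibrium p_{Quill} = p_{Folio}: the reaction function gives (5/6)p_{Folio} = 148/3, hence p_{Folio} = 59.2.
q_{Folio} = 239 − 3·59.2 + 59.2 = 120.6.

120.6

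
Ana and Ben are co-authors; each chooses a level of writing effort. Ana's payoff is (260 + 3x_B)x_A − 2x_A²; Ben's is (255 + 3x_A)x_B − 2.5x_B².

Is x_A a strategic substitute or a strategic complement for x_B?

strategic complements

Expanding Ana's payoff: 260x_A + 3x_Bx_A − 2x_A².
∂π/∂x_A = 260 + 3x_B − 4x_A = 0, so x_A = 65 + 0.75x_B.
The best-response slope dx_A/dx_B = 0.75 > 0: the reaction function is upward-sloping, so the choices are strategic complements.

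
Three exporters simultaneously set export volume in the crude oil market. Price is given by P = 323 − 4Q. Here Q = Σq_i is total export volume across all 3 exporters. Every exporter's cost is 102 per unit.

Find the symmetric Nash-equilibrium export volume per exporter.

A representative exporter's profit is π_i = q_i(323 − 4Q) − 102q_i, with Q = q_i + Σ_{j≠i} q_j.
First-order condition: 221 − 8q_i − 4Σ_{j≠i} q_j = 0.
With identical exporters, set every q_j = q: then 221 − 8q − 8q = 0, i.e. q = 221/16 = 13.8125.

13.8125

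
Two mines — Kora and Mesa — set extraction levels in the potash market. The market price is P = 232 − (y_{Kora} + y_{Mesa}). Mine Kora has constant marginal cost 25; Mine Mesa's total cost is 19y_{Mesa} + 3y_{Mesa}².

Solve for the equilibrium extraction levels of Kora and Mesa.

Mine Kora's profit: π = y_{Kora}(232 − (y_{Kora} + y_{Mesa})) − 25y_{Kora}.
∂π/∂y_{Kora} = 207 − 2y_{Kora} − y_{Mesa} = 0, so y_{Kora} = 103.5 − 0.5y_{Mesa}.
For Mesa: ∂π/∂y_{Mesa} = 213 − 8y_{Mesa} − y_{Kora} = 0 ⇒ y_{Mesa} = 26.625 − 0.125y_{Kora}.
Solving the two reaction functions simultaneously: (1 − (−0.5)(−0.125))y_{Kora} = 103.5 − 0.5·26.625, so 0.9375y_{Kora} = 90.1875 and y_{Kora} = 96.2.
Then y_{Mesa} = 26.625 − 0.125·96.2 = 14.6.

96.2, 14.6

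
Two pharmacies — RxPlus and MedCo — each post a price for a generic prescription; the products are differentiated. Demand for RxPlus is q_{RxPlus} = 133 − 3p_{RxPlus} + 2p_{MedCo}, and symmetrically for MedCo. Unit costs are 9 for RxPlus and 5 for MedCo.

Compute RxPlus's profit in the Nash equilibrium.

2745.1875

RxPlus's profit: π = (p_{RxPlus} − 9)(133 − 3p_{RxPlus} + 2p_{MedCo}).
∂π/∂p_{RxPlus} = 160 − 6p_{RxPlus} + 2p_{MedCo} = 0 ⇒ p_{RxPlus} = 80/3 + (1/3)p_{MedCo}.
Similarly p_{MedCo} = 74/3 + (1/3)p_{RxPlus}.
Substituting the second reaction function into the first: p_{RxPlus} = 80/3 + (1/3)(74/3 + (1/3)p_{RxPlus}), which gives (8/9)p_{RxPlus} = 314/9 ⇒ p_{RxPlus} = 39.25.
Then p_{MedCo} = 74/3 + (1/3)·39.25 = 37.75.
q_{RxPlus} = 133 − 3·39.25 + 2·37.75 = 90.75.
Profit = (39.25 − 9)·90.75 = 2745.1875.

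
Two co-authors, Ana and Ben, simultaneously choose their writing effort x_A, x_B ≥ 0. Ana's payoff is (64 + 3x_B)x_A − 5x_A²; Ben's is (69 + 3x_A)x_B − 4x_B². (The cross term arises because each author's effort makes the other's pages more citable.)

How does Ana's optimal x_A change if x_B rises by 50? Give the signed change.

Expanding Ana's payoff: 64x_A + 3x_Bx_A − 5x_A².
∂π/∂x_A = 64 + 3x_B − 10x_A = 0, so x_A = 6.4 + 0.3x_B.
The reaction-function slope is 0.3, so a 50-unit rise in x_B moves x_A by 0.3 × 50 = 15. Ana's best response rises — the actions are strategic complements.

15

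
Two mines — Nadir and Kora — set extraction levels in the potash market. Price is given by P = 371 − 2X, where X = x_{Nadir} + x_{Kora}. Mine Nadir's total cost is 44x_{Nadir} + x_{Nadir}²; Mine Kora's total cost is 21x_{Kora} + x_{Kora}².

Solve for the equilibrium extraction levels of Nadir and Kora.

Mine Nadir's profit: π = x_{Nadir}(371 − 2(x_{Nadir} + x_{Kora})) − 44x_{Nadir} − x_{Nadir}².
∂π/∂x_{Nadir} = 327 − 6x_{Nadir} − 2x_{Kora} = 0, so x_{Nadir} = 54.5 − (1/3)x_{Kora}.
By the same steps for Kora: x_{Kora} = 175/3 − (1/3)x_{Nadir}.
Substituting the second reaction function into the first: x_{Nadir} = 54.5 − (1/3)(175/3 − (1/3)x_{Nadir}), which gives (8/9)x_{Nadir} = 631/18 ⇒ x_{Nadir} = 39.4375.
Then x_{Kora} = 175/3 − (1/3)·39.4375 = 45.1875.

39.4375, 45.1875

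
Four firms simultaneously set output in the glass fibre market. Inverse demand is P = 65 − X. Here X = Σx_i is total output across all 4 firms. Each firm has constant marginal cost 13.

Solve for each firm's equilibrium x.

A representative firm's profit is π_i = x_i(65 − X) − 13x_i, with X = x_i + Σ_{j≠i} x_j.
First-order condition: 52 − 2x_i − Σ_{j≠i} x_j = 0.
Imposing symmetry (x_j = x for all j) turns Σ_{j≠i} x_j into 3x, so 52 = 5x and x = 10.4.

10.4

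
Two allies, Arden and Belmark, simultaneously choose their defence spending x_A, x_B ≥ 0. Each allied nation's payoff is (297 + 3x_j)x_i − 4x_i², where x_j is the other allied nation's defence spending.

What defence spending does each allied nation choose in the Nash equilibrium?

Arden's payoff is (297 + 3x_B)x_A − 4x_A².
∂π/∂x_A = 297 + 3x_B − 8x_A = 0, so x_A = 37.125 + 0.375x_B.
Setting x_A = x_B in the reaction function: x_A = 37.125 + 0.375x_A, so x_A = 37.125 / 0.625 = 59.4.

59.4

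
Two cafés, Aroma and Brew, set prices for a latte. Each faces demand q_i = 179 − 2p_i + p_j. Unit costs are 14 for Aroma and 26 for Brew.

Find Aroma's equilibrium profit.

Aroma's profit: π = (p_{Aroma} − 14)(179 − 2p_{Aroma} + p_{Brew}).
∂π/∂p_{Aroma} = 207 − 4p_{Aroma} + p_{Brew} = 0 ⇒ p_{Aroma} = 51.75 + 0.25p_{Brew}.
Similarly p_{Brew} = 57.75 + 0.25p_{Aroma}.
Solving the two reaction functions simultaneously: (1 − (0.25)(0.25))p_{Aroma} = 51.75 + 0.25·57.75, so 0.9375p_{Aroma} = 66.1875 and p_{Aroma} = 70.6.
Then p_{Brew} = 57.75 + 0.25·70.6 = 75.4.
q_{Aroma} = 179 − 2·70.6 + 75.4 = 113.2.
Profit = (70.6 − 14)·113.2 = 6407.12.

6407.12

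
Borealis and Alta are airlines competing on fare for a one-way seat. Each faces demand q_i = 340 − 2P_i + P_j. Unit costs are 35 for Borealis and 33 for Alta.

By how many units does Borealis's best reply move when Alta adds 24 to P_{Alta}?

Borealis's profit: π = (P_{Borealis} − 35)(340 − 2P_{Borealis} + P_{Alta}).
∂π/∂P_{Borealis} = 410 − 4P_{Borealis} + P_{Alta} = 0 ⇒ P_{Borealis} = 102.5 + 0.25P_{Alta}.
The reaction-function slope is 0.25, so a 24-unit rise in P_{Alta} moves P_{Borealis} by 0.25 × 24 = 6. Borealis's best response rises — the actions are strategic complements.

6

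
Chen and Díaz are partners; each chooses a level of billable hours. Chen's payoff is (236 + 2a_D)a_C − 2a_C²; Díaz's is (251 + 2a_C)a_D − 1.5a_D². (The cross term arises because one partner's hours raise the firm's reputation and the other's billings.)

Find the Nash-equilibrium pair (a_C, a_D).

151.25, 184.5

Expanding Chen's payoff: 236a_C + 2a_Da_C − 2a_C².
∂π/∂a_C = 236 + 2a_D − 4a_C = 0, so a_C = 59 + 0.5a_D.
Likewise for Díaz: a_D = 251/3 + (2/3)a_C.
Substituting the second reaction function into the first: a_C = 59 + 0.5(251/3 + (2/3)a_C), which gives (2/3)a_C = 605/6 ⇒ a_C = 151.25.
Then a_D = 251/3 + (2/3)·151.25 = 184.5.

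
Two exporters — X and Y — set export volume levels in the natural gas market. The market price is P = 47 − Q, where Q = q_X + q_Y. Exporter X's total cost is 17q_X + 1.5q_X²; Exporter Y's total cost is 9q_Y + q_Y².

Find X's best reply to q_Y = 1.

Exporter X's profit: π = q_X(47 − (q_X + q_Y)) − 17q_X − 1.5q_X².
∂π/∂q_X = 30 − 5q_X − q_Y = 0, so q_X = 6 − 0.2q_Y.
At q_Y = 1: q_X = 6 − 0.2·1 = 5.8.

5.8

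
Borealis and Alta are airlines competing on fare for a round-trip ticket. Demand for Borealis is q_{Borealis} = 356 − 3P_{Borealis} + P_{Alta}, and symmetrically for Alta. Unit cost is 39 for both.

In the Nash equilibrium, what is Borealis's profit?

Borealis's profit: π = (P_{Borealis} − 39)(356 − 3P_{Borealis} + P_{Alta}).
∂π/∂P_{Borealis} = 473 − 6P_{Borealis} + P_{Alta} = 0 ⇒ P_{Borealis} = 473/6 + (1/6)P_{Alta}.
The game is symmetric, so in equilibrium P_{Alta} = P_{Borealis}: the reaction function gives (5/6)P_{Borealis} = 473/6, hence P_{Borealis} = 94.6.
q_{Borealis} = 356 − 3·94.6 + 94.6 = 166.8.
Profit = (94.6 − 39)·166.8 = 9274.08.

9274.08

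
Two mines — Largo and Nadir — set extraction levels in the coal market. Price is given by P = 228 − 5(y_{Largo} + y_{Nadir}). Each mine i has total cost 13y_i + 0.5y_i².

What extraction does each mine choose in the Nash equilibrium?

13.4375

Mine Largo's profit: π = y_{Largo}(228 − 5(y_{Largo} + y_{Nadir})) − 13y_{Largo} − 0.5y_{Largo}².
∂π/∂y_{Largo} = 215 − 11y_{Largo} − 5y_{Nadir} = 0, so y_{Largo} = 215/11 − (5/11)y_{Nadir}.
Setting y_{Largo} = y_{Nadir} in the reaction function: y_{Largo} = 215/11 − (5/11)y_{Largo}, so y_{Largo} = (215/11) / (16/11) = 13.4375.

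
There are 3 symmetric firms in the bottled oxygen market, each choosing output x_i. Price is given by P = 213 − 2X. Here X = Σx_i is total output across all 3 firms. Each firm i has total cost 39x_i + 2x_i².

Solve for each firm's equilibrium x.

A representative firm's profit is π_i = x_i(213 − 2X) − 39x_i − 2x_i², with X = x_i + Σ_{j≠i} x_j.
First-order condition: 174 − 8x_i − 2Σ_{j≠i} x_j = 0.
In a symmetric equilibrium every firm chooses the same x, so Σ_{j≠i} x_j = 2x. The condition becomes 174 − 12x = 0, giving x = 174/12 = 14.5.

14.5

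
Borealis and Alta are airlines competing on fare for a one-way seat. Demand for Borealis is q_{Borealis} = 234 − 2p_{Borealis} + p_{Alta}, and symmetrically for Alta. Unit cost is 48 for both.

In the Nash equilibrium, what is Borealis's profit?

Borealis's profit: π = (p_{Borealis} − 48)(234 − 2p_{Borealis} + p_{Alta}).
∂π/∂p_{Borealis} = 330 − 4p_{Borealis} + p_{Alta} = 0 ⇒ p_{Borealis} = 82.5 + 0.25p_{Alta}.
The game is symmetric, so in equilibrium p_{Alta} = p_{Borealis}: the reaction function gives 0.75p_{Borealis} = 82.5, hence p_{Borealis} = 110.
q_{Borealis} = 234 − 2·110 + 110 = 124.
Profit = (110 − 48)·124 = 7688.

7688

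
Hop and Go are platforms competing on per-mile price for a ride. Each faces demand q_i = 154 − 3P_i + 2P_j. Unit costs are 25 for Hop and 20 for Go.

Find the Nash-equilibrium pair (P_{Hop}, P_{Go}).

Hop's profit: π = (P_{Hop} − 25)(154 − 3P_{Hop} + 2P_{Go}).
∂π/∂P_{Hop} = 229 − 6P_{Hop} + 2P_{Go} = 0 ⇒ P_{Hop} = 229/6 + (1/3)P_{Go}.
Similarly P_{Go} = 107/3 + (1/3)P_{Hop}.
Substituting the second reaction function into the first: P_{Hop} = 229/6 + (1/3)(107/3 + (1/3)P_{Hop}), which gives (8/9)P_{Hop} = 901/18 ⇒ P_{Hop} = 56.3125.
Then P_{Go} = 107/3 + (1/3)·56.3125 = 54.4375.

56.3125, 54.4375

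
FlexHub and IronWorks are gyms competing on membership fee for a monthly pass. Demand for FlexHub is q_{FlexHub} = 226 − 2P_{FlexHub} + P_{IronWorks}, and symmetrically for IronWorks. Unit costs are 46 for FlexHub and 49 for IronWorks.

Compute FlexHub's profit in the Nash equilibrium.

7296.32

FlexHub's profit: π = (P_{FlexHub} − 46)(226 − 2P_{FlexHub} + P_{IronWorks}).
∂π/∂P_{FlexHub} = 318 − 4P_{FlexHub} + P_{IronWorks} = 0 ⇒ P_{FlexHub} = 79.5 + 0.25P_{IronWorks}.
Similarly P_{IronWorks} = 81 + 0.25P_{FlexHub}.
Plugging P_{IronWorks} into FlexHub's best response: P_{FlexHub} = 79.5 + 0.25(81 + 0.25P_{FlexHub}) ⇒ 0.9375P_{FlexHub} = 99.75, so P_{FlexHub} = 106.4.
Then P_{IronWorks} = 81 + 0.25·106.4 = 107.6.
q_{FlexHub} = 226 − 2·106.4 + 107.6 = 120.8.
Profit = (106.4 − 46)·120.8 = 7296.32.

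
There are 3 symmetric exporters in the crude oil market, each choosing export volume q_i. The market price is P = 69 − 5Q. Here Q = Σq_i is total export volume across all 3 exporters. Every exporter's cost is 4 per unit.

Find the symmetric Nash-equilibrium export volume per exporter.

A representative exporter's profit is π_i = q_i(69 − 5Q) − 4q_i, with Q = q_i + Σ_{j≠i} q_j.
First-order condition: 65 − 10q_i − 5Σ_{j≠i} q_j = 0.
In a symmetric equilibrium every exporter chooses the same q, so Σ_{j≠i} q_j = 2q. The condition becomes 65 − 20q = 0, giving q = 65/20 = 3.25.

3.25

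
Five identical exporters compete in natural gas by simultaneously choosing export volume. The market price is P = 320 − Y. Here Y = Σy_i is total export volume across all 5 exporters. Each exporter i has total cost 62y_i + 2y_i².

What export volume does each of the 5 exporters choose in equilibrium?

A representative exporter's profit is π_i = y_i(320 − Y) − 62y_i − 2y_i², with Y = y_i + Σ_{j≠i} y_j.
First-order condition: 258 − 6y_i − Σ_{j≠i} y_j = 0.
With identical exporters, set every y_j = y: then 258 − 6y − 4y = 0, i.e. y = 258/10 = 25.8.

25.8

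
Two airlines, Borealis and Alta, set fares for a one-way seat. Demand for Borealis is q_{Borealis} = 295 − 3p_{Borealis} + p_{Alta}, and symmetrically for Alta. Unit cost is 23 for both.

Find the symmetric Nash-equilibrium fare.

Borealis's profit: π = (p_{Borealis} − 23)(295 − 3p_{Borealis} + p_{Alta}).
∂π/∂p_{Borealis} = 364 − 6p_{Borealis} + p_{Alta} = 0 ⇒ p_{Borealis} = 182/3 + (1/6)p_{Alta}.
By symmetry p_{Alta} = p_{Borealis}; substituting into the reaction function, (5/6)p_{Borealis} = 182/3 and p_{Borealis} = 72.8.

72.8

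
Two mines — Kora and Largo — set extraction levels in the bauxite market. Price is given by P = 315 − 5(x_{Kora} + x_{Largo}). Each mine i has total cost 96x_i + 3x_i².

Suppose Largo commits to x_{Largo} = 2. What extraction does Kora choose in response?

13.0625

Mine Kora's profit: π = x_{Kora}(315 − 5(x_{Kora} + x_{Largo})) − 96x_{Kora} − 3x_{Kora}².
∂π/∂x_{Kora} = 219 − 16x_{Kora} − 5x_{Largo} = 0, so x_{Kora} = 13.6875 − 0.3125x_{Largo}.
At x_{Largo} = 2: x_{Kora} = 13.6875 − 0.3125·2 = 13.0625.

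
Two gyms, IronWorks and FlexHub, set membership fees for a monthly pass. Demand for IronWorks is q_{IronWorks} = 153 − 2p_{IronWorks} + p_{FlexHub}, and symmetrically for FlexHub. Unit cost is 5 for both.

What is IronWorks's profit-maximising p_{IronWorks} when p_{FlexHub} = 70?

IronWorks's profit: π = (p_{IronWorks} − 5)(153 − 2p_{IronWorks} + p_{FlexHub}).
∂π/∂p_{IronWorks} = 163 − 4p_{IronWorks} + p_{FlexHub} = 0 ⇒ p_{IronWorks} = 40.75 + 0.25p_{FlexHub}.
At p_{FlexHub} = 70: p_{IronWorks} = 40.75 + 0.25·70 = 58.25.

58.25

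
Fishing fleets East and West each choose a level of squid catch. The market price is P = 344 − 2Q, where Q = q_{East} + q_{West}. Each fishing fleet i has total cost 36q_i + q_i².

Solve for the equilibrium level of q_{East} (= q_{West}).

Fishing fleet East's profit: π = q_{East}(344 − 2(q_{East} + q_{West})) − 36q_{East} − q_{East}².
∂π/∂q_{East} = 308 − 6q_{East} − 2q_{West} = 0, so q_{East} = 154/3 − (1/3)q_{West}.
The game is symmetric, so in equilibrium q_{West} = q_{East}: the reaction function gives (4/3)q_{East} = 154/3, hence q_{East} = 38.5.

38.5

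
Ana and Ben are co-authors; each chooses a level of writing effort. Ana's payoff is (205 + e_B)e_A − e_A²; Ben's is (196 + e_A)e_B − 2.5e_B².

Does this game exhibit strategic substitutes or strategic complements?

strategic complements

Expanding Ana's payoff: 205e_A + e_Be_A − e_A².
∂π/∂e_A = 205 + e_B − 2e_A = 0, so e_A = 102.5 + 0.5e_B.
The best-response slope de_A/de_B = 0.5 > 0: the reaction function is upward-sloping, so the choices are strategic complements.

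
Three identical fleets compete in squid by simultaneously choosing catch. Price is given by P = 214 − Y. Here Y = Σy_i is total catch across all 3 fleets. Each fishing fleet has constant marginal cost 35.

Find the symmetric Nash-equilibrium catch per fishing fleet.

A representative fishing fleet's profit is π_i = y_i(214 − Y) − 35y_i, with Y = y_i + Σ_{j≠i} y_j.
First-order condition: 179 − 2y_i − Σ_{j≠i} y_j = 0.
With identical fishing fleets, set every y_j = y: then 179 − 2y − 2y = 0, i.e. y = 179/4 = 44.75.

44.75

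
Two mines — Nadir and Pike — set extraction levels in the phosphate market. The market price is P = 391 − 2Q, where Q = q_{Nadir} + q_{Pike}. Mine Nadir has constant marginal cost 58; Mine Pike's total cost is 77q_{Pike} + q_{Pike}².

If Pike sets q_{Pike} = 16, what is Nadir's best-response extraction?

75.25

Mine Nadir's profit: π = q_{Nadir}(391 − 2(q_{Nadir} + q_{Pike})) − 58q_{Nadir}.
∂π/∂q_{Nadir} = 333 − 4q_{Nadir} − 2q_{Pike} = 0, so q_{Nadir} = 83.25 − 0.5q_{Pike}.
At q_{Pike} = 16: q_{Nadir} = 83.25 − 0.5·16 = 75.25.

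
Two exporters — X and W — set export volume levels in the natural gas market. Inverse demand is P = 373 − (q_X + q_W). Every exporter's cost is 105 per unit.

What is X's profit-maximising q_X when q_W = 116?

Exporter X's profit: π = q_X(373 − (q_X + q_W)) − 105q_X.
∂π/∂q_X = 268 − 2q_X − q_W = 0, so q_X = 134 − 0.5q_W.
At q_W = 116: q_X = 134 − 0.5·116 = 76.

76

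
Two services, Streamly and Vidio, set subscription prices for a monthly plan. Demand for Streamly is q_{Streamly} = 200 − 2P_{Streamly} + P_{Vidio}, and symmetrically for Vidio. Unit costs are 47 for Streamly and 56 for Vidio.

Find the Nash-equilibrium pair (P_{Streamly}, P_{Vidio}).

Streamly's profit: π = (P_{Streamly} − 47)(200 − 2P_{Streamly} + P_{Vidio}).
∂π/∂P_{Streamly} = 294 − 4P_{Streamly} + P_{Vidio} = 0 ⇒ P_{Streamly} = 73.5 + 0.25P_{Vidio}.
Similarly P_{Vidio} = 78 + 0.25P_{Streamly}.
Solving the two reaction functions simultaneously: (1 − (0.25)(0.25))P_{Streamly} = 73.5 + 0.25·78, so 0.9375P_{Streamly} = 93 and P_{Streamly} = 99.2.
Then P_{Vidio} = 78 + 0.25·99.2 = 102.8.

99.2, 102.8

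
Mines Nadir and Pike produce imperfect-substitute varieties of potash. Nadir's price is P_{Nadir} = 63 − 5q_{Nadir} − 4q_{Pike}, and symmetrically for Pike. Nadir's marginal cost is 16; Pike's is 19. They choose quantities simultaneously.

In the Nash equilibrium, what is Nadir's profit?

Mine Nadir's profit: π = q_{Nadir}(63 − 5q_{Nadir} − 4q_{Pike}) − 16q_{Nadir}.
∂π/∂q_{Nadir} = 47 − 10q_{Nadir} − 4q_{Pike} = 0 ⇒ q_{Nadir} = 4.7 − 0.4q_{Pike}.
Similarly q_{Pike} = 4.4 − 0.4q_{Nadir}.
Solving the two reaction functions simultaneously: (1 − (−0.4)(−0.4))q_{Nadir} = 4.7 − 0.4·4.4, so 0.84q_{Nadir} = 2.94 and q_{Nadir} = 3.5.
Then q_{Pike} = 4.4 − 0.4·3.5 = 3.
P_{Nadir} = 63 − 5·3.5 − 4·3 = 33.5.
Profit = (33.5 − 16)·3.5 = 61.25.

61.25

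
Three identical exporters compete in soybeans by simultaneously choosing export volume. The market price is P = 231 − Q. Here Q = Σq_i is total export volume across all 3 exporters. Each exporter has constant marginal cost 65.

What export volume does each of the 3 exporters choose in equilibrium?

A representative exporter's profit is π_i = q_i(231 − Q) − 65q_i, with Q = q_i + Σ_{j≠i} q_j.
First-order condition: 166 − 2q_i − Σ_{j≠i} q_j = 0.
In a symmetric equilibrium every exporter chooses the same q, so Σ_{j≠i} q_j = 2q. The condition becomes 166 − 4q = 0, giving q = 166/4 = 41.5.

41.5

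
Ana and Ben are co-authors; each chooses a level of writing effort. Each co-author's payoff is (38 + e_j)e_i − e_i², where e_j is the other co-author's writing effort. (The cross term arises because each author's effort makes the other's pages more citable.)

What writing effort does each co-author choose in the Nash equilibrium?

Ana's payoff is (38 + e_B)e_A − e_A².
∂π/∂e_A = 38 + e_B − 2e_A = 0, so e_A = 19 + 0.5e_B.
Setting e_A = e_B in the reaction function: e_A = 19 + 0.5e_A, so e_A = 19 / 0.5 = 38.

38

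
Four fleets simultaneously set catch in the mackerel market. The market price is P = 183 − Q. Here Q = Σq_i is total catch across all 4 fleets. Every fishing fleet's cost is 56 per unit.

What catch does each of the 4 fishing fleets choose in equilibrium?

A representative fishing fleet's profit is π_i = q_i(183 − Q) − 56q_i, with Q = q_i + Σ_{j≠i} q_j.
First-order condition: 127 − 2q_i − Σ_{j≠i} q_j = 0.
In a symmetric equilibrium every fishing fleet chooses the same q, so Σ_{j≠i} q_j = 3q. The condition becomes 127 − 5q = 0, giving q = 127/5 = 25.4.

25.4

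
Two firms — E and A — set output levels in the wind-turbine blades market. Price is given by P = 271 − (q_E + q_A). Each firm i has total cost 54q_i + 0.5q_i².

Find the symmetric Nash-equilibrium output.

54.25

Firm E's profit: π = q_E(271 − (q_E + q_A)) − 54q_E − 0.5q_E².
∂π/∂q_E = 217 − 3q_E − q_A = 0, so q_E = 217/3 − (1/3)q_A.
Setting q_E = q_A in the reaction function: q_E = 217/3 − (1/3)q_E, so q_E = (217/3) / (4/3) = 54.25.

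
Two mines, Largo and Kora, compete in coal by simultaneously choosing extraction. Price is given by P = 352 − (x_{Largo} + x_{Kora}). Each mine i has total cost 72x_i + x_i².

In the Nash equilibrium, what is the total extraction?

112

Mine Largo's profit: π = x_{Largo}(352 − (x_{Largo} + x_{Kora})) − 72x_{Largo} − x_{Largo}².
∂π/∂x_{Largo} = 280 − 4x_{Largo} − x_{Kora} = 0, so x_{Largo} = 70 − 0.25x_{Kora}.
Setting x_{Largo} = x_{Kora} in the reaction function: x_{Largo} = 70 − 0.25x_{Largo}, so x_{Largo} = 70 / 1.25 = 56.
Total extraction: 56 + 56 = 112.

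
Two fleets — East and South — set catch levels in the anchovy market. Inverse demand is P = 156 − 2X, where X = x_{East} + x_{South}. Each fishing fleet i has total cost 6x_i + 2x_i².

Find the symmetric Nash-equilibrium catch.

Fishing fleet East's profit: π = x_{East}(156 − 2(x_{East} + x_{South})) − 6x_{East} − 2x_{East}².
∂π/∂x_{East} = 150 − 8x_{East} − 2x_{South} = 0, so x_{East} = 18.75 − 0.25x_{South}.
Setting x_{East} = x_{South} in the reaction function: x_{East} = 18.75 − 0.25x_{East}, so x_{East} = 18.75 / 1.25 = 15.

15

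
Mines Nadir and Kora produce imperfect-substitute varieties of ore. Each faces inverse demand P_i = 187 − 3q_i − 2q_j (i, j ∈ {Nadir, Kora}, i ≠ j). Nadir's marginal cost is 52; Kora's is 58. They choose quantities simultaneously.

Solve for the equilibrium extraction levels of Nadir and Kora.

17.25, 15.75

Mine Nadir's profit: π = q_{Nadir}(187 − 3q_{Nadir} − 2q_{Kora}) − 52q_{Nadir}.
∂π/∂q_{Nadir} = 135 − 6q_{Nadir} − 2q_{Kora} = 0 ⇒ q_{Nadir} = 22.5 − (1/3)q_{Kora}.
Similarly q_{Kora} = 21.5 − (1/3)q_{Nadir}.
Substituting the second reaction function into the first: q_{Nadir} = 22.5 − (1/3)(21.5 − (1/3)q_{Nadir}), which gives (8/9)q_{Nadir} = 46/3 ⇒ q_{Nadir} = 17.25.
Then q_{Kora} = 21.5 − (1/3)·17.25 = 15.75.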